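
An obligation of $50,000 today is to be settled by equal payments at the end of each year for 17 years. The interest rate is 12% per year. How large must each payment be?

Level ordinary annuity; solve PV = PMT × [(1 − (1+r)^−n)/r] for PMT.
Periodic rate r = 0.12 per year.
With n = 17: PMT = 50,000 / ([(1 − (1+r)^−n)/r]) = $7,022.84

$7,022.84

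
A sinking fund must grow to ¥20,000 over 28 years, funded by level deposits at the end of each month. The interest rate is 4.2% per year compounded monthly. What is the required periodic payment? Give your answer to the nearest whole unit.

Level ordinary annuity; solve FV = PMT × [((1+r)^n − 1)/r] for PMT.
Periodic rate r = 0.042/12 per month; n is counted in months.
With n = 336: PMT = 20,000 / ([((1+r)^n − 1)/r]) = ¥31

¥31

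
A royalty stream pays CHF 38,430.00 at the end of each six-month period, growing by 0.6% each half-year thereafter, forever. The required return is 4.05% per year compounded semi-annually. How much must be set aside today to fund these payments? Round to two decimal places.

Periodic rate r = 0.0405/2 per half-year.
Growing perpetuity (Gordon): PV = PMT₁ / (r − g) = 38,430 / (r − 0.006) = CHF 2,696,842.11.

CHF 2,696,842.11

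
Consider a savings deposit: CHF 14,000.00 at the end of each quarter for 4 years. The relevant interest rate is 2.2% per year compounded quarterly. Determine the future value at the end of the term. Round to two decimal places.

CHF 233,481.46

This is an ordinary annuity: 16 deposits of CHF 14,000.00 at the end of each quarter.
Periodic rate r = 0.022/4 per quarter; n is counted in quarters.
FV = PMT × [((1+r)^n − 1)/r] = 14,000 × [(1+r)^16 − 1] / r = CHF 233,481.46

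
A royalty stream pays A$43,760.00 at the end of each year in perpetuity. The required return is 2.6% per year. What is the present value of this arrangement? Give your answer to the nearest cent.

A$1,683,076.92

Periodic rate r = 0.026 per year.
Level perpetuity: PV = PMT / r = 43,760 / (0.026) = A$1,683,076.92.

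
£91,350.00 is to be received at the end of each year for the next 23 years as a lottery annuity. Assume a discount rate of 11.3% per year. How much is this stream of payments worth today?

£739,503.57

This is an ordinary annuity: 23 payments of £91,350.00 at the end of each year.
Periodic rate r = 0.113 per year.
PV = PMT × [(1 − (1+r)^−n)/r] = 91,350 × [1 − (1+r)^−23] / r = £739,503.57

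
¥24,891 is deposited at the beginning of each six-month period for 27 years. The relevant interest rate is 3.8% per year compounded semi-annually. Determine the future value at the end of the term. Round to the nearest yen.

¥2,353,718

This is an annuity due: 54 deposits of ¥24,891 at the beginning of each six-month period.
Periodic rate r = 0.038/2 per half-year; n is counted in half-years.
FV = PMT × [((1+r)^n − 1)/r] × (1+r) = 24,891 × [(1+r)^54 − 1] / r × (1+r) = ¥2,353,718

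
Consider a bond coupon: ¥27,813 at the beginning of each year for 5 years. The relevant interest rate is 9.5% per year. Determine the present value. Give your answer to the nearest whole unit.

This is an annuity due: 5 payments of ¥27,813 at the beginning of each year.
Periodic rate r = 0.095 per year.
PV = PMT × [(1 − (1+r)^−n)/r] × (1+r) = 27,813 × [1 − (1+r)^−5] / r × (1+r) = ¥116,939

¥116,939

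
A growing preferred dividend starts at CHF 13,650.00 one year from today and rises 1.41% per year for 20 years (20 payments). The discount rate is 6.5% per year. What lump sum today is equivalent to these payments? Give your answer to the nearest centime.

CHF 167,470.82

Periodic rate r = 0.065 per year.
Growing ordinary annuity: PV = PMT₁ × [1 − ((1+g)/(1+r))^n] / (r − g) = 13,650 × [1 − ((1+0.0141)/(1+r))^20] / (r − 0.0141) = CHF 167,470.82.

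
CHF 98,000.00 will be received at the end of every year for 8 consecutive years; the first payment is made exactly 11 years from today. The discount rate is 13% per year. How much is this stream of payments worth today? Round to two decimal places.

CHF 138,538.86

Ordinary annuity of 8 payments, first payment at period 11.
Periodic rate r = 0.13 per year.
The ordinary-annuity PV formula values the stream one period before the first payment (period 10); discount that back 10 periods:
PV₀ = 98,000 × [1 − (1+r)^−8] / r × (1+r)^−10 = CHF 138,538.86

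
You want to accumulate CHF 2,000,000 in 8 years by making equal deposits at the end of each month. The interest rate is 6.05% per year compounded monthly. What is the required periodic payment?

CHF 16,248.25

Level ordinary annuity; solve FV = PMT × [((1+r)^n − 1)/r] for PMT.
Periodic rate r = 0.0605/12 per month; n is counted in months.
With n = 96: PMT = 2,000,000 / ([((1+r)^n − 1)/r]) = CHF 16,248.25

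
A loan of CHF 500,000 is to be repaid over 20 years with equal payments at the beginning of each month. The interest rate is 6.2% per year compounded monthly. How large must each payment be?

CHF 3,621.37

Level annuity due; solve PV = PMT × [(1 − (1+r)^−n)/r] × (1+r) for PMT.
Periodic rate r = 0.062/12 per month; n is counted in months.
With n = 240: PMT = 500,000 / ([(1 − (1+r)^−n)/r] × (1+r)) = CHF 3,621.37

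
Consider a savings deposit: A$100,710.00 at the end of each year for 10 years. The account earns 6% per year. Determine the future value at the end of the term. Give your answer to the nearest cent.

A$1,327,437.86

This is an ordinary annuity: 10 deposits of A$100,710.00 at the end of each year.
Periodic rate r = 0.06 per year.
FV = PMT × [((1+r)^n − 1)/r] = 100,710 × [(1+r)^10 − 1] / r = A$1,327,437.86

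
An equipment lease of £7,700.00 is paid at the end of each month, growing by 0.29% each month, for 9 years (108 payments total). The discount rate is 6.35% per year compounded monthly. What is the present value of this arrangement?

£730,257.44

Periodic rate r = 0.0635/12 per month; n is counted in months.
Growing ordinary annuity: PV = PMT₁ × [1 − ((1+g)/(1+r))^n] / (r − g) = 7,700 × [1 − ((1+0.0029)/(1+r))^108] / (r − 0.0029) = £730,257.44.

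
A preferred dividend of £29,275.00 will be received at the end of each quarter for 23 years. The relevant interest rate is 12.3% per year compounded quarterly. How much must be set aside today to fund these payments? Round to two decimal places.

This is an ordinary annuity: 92 payments of £29,275.00 at the end of each quarter.
Periodic rate r = 0.123/4 per quarter; n is counted in quarters.
PV = PMT × [(1 − (1+r)^−n)/r] = 29,275 × [1 − (1+r)^−92] / r = £893,345.21

£893,345.21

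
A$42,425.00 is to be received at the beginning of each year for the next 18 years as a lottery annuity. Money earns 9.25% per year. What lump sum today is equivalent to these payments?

A$399,140.48

This is an annuity due: 18 payments of A$42,425.00 at the beginning of each year.
Periodic rate r = 0.0925 per year.
PV = PMT × [(1 − (1+r)^−n)/r] × (1+r) = 42,425 × [1 − (1+r)^−18] / r × (1+r) = A$399,140.48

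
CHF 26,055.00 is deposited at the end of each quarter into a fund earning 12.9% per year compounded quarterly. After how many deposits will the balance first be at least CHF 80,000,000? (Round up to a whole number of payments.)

146 payments

Periodic rate r = 0.129/4 per quarter; n is counted in quarters.
Ordinary annuity FV: 80,000,000 = 26,055 × [((1+r)^n − 1)/r].
(1+r)^n = 1 + 80,000,000 × r / 26,055, so n = ln(1 + 80,000,000·r/26,055) / ln(1+r) = 145.09.
Round up to a whole number of payments: n = 146.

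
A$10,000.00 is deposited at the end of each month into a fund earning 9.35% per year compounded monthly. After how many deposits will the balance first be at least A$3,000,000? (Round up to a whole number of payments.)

Periodic rate r = 0.0935/12 per month; n is counted in months.
Ordinary annuity FV: 3,000,000 = 10,000 × [((1+r)^n − 1)/r].
(1+r)^n = 1 + 3,000,000 × r / 10,000, so n = ln(1 + 3,000,000·r/10,000) / ln(1+r) = 155.28.
Round up to a whole number of payments: n = 156.

156 payments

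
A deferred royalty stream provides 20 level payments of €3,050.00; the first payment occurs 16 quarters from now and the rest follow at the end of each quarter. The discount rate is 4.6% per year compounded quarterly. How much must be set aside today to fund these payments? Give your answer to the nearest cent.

€45,671.29

Ordinary annuity of 20 payments, first payment at period 16.
Periodic rate r = 0.046/4 per quarter; n is counted in quarters.
The ordinary-annuity PV formula values the stream one period before the first payment (period 15); discount that back 15 periods:
PV₀ = 3,050 × [1 − (1+r)^−20] / r × (1+r)^−15 = €45,671.29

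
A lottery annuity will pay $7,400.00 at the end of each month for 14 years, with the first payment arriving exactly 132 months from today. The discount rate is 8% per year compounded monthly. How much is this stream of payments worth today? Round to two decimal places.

Ordinary annuity of 168 payments, first payment at period 132.
Periodic rate r = 0.08/12 per month; n is counted in months.
The ordinary-annuity PV formula values the stream one period before the first payment (period 131); discount that back 131 periods:
PV₀ = 7,400 × [1 − (1+r)^−168] / r × (1+r)^−131 = $312,603.25

$312,603.25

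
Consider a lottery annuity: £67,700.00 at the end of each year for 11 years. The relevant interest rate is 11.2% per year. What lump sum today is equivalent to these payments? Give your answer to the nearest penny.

This is an ordinary annuity: 11 payments of £67,700.00 at the end of each year.
Periodic rate r = 0.112 per year.
PV = PMT × [(1 − (1+r)^−n)/r] = 67,700 × [1 − (1+r)^−11] / r = £416,438.25

£416,438.25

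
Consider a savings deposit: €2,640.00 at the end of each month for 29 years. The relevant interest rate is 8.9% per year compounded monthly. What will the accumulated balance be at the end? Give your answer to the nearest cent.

This is an ordinary annuity: 348 deposits of €2,640.00 at the end of each month.
Periodic rate r = 0.089/12 per month; n is counted in months.
FV = PMT × [((1+r)^n − 1)/r] = 2,640 × [(1+r)^348 − 1] / r = €4,301,760.26

€4,301,760.26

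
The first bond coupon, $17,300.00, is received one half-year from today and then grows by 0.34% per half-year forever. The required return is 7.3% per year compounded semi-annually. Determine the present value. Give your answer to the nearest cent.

Periodic rate r = 0.073/2 per half-year.
Growing perpetuity (Gordon): PV = PMT₁ / (r − g) = 17,300 / (r − 0.0034) = $522,658.61.

$522,658.61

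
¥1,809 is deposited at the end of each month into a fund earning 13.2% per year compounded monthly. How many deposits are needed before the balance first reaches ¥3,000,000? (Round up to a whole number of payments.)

Periodic rate r = 0.132/12 per month; n is counted in months.
Ordinary annuity FV: 3,000,000 = 1,809 × [((1+r)^n − 1)/r].
(1+r)^n = 1 + 3,000,000 × r / 1,809, so n = ln(1 + 3,000,000·r/1,809) / ln(1+r) = 270.30.
Round up to a whole number of payments: n = 271.

271 payments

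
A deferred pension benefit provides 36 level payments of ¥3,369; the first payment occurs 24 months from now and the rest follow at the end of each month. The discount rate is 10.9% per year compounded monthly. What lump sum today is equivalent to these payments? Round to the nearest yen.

Ordinary annuity of 36 payments, first payment at period 24.
Periodic rate r = 0.109/12 per month; n is counted in months.
The ordinary-annuity PV formula values the stream one period before the first payment (period 23); discount that back 23 periods:
PV₀ = 3,369 × [1 − (1+r)^−36] / r × (1+r)^−23 = ¥83,704

¥83,704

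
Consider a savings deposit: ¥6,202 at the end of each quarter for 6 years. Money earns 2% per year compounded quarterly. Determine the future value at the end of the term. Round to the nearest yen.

¥157,729

This is an ordinary annuity: 24 deposits of ¥6,202 at the end of each quarter.
Periodic rate r = 0.02/4 per quarter; n is counted in quarters.
FV = PMT × [((1+r)^n − 1)/r] = 6,202 × [(1+r)^24 − 1] / r = ¥157,729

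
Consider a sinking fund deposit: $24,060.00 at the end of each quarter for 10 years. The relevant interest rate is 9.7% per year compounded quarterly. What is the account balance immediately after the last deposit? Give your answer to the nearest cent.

$1,594,992.06

This is an ordinary annuity: 40 deposits of $24,060.00 at the end of each quarter.
Periodic rate r = 0.097/4 per quarter; n is counted in quarters.
FV = PMT × [((1+r)^n − 1)/r] = 24,060 × [(1+r)^40 − 1] / r = $1,594,992.06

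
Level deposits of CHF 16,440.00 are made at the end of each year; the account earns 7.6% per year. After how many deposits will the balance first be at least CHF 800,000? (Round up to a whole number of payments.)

Periodic rate r = 0.076 per year.
Ordinary annuity FV: 800,000 = 16,440 × [((1+r)^n − 1)/r].
(1+r)^n = 1 + 800,000 × r / 16,440, so n = ln(1 + 800,000·r/16,440) / ln(1+r) = 21.12.
Round up to a whole number of payments: n = 22.

22 payments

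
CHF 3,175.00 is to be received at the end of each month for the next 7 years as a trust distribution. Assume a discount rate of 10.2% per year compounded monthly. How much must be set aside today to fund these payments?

This is an ordinary annuity: 84 payments of CHF 3,175.00 at the end of each month.
Periodic rate r = 0.102/12 per month; n is counted in months.
PV = PMT × [(1 − (1+r)^−n)/r] = 3,175 × [1 − (1+r)^−84] / r = CHF 190,066.20

CHF 190,066.20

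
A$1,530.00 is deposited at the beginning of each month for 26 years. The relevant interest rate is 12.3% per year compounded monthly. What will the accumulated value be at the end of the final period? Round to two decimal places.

This is an annuity due: 312 deposits of A$1,530.00 at the beginning of each month.
Periodic rate r = 0.123/12 per month; n is counted in months.
FV = PMT × [((1+r)^n − 1)/r] × (1+r) = 1,530 × [(1+r)^312 − 1] / r × (1+r) = A$3,481,658.59

A$3,481,658.59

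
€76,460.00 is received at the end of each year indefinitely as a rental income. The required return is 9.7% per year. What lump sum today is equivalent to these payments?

Periodic rate r = 0.097 per year.
Level perpetuity: PV = PMT / r = 76,460 / (0.097) = €788,247.42.

€788,247.42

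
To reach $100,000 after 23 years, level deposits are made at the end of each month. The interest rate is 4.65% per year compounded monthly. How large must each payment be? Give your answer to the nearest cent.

Level ordinary annuity; solve FV = PMT × [((1+r)^n − 1)/r] for PMT.
Periodic rate r = 0.0465/12 per month; n is counted in months.
With n = 276: PMT = 100,000 / ([((1+r)^n − 1)/r]) = $203.10

$203.10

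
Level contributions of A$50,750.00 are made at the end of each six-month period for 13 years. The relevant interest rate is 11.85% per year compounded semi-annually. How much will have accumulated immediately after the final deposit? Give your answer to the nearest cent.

This is an ordinary annuity: 26 deposits of A$50,750.00 at the end of each six-month period.
Periodic rate r = 0.1185/2 per half-year; n is counted in half-years.
FV = PMT × [((1+r)^n − 1)/r] = 50,750 × [(1+r)^26 − 1] / r = A$2,969,134.11

A$2,969,134.11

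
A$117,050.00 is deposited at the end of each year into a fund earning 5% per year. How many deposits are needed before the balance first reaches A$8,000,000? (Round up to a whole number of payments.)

31 payments

Periodic rate r = 0.05 per year.
Ordinary annuity FV: 8,000,000 = 117,050 × [((1+r)^n − 1)/r].
(1+r)^n = 1 + 8,000,000 × r / 117,050, so n = ln(1 + 8,000,000·r/117,050) / ln(1+r) = 30.45.
Round up to a whole number of payments: n = 31.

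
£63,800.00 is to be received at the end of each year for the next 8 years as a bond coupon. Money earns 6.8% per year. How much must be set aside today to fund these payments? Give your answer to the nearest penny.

£383,939.29

This is an ordinary annuity: 8 payments of £63,800.00 at the end of each year.
Periodic rate r = 0.068 per year.
PV = PMT × [(1 − (1+r)^−n)/r] = 63,800 × [1 − (1+r)^−8] / r = £383,939.29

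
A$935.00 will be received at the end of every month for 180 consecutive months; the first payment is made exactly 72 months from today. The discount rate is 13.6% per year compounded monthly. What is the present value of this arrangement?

Ordinary annuity of 180 payments, first payment at period 72.
Periodic rate r = 0.136/12 per month; n is counted in months.
The ordinary-annuity PV formula values the stream one period before the first payment (period 71); discount that back 71 periods:
PV₀ = 935 × [1 − (1+r)^−180] / r × (1+r)^−71 = A$32,189.36

A$32,189.36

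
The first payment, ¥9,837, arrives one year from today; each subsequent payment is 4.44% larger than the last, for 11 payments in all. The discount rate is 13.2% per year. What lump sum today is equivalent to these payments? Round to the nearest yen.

Periodic rate r = 0.132 per year.
Growing ordinary annuity: PV = PMT₁ × [1 − ((1+g)/(1+r))^n] / (r − g) = 9,837 × [1 − ((1+0.0444)/(1+r))^11] / (r − 0.0444) = ¥65,994.

¥65,994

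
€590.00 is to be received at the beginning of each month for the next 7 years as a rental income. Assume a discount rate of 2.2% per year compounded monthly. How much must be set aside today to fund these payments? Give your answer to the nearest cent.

€45,977.70

This is an annuity due: 84 payments of €590.00 at the beginning of each month.
Periodic rate r = 0.022/12 per month; n is counted in months.
PV = PMT × [(1 − (1+r)^−n)/r] × (1+r) = 590 × [1 − (1+r)^−84] / r × (1+r) = €45,977.70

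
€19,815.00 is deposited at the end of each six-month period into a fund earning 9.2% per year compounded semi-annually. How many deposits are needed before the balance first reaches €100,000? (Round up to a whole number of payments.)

5 payments

Periodic rate r = 0.092/2 per half-year; n is counted in half-years.
Ordinary annuity FV: 100,000 = 19,815 × [((1+r)^n − 1)/r].
(1+r)^n = 1 + 100,000 × r / 19,815, so n = ln(1 + 100,000·r/19,815) / ln(1+r) = 4.64.
Round up to a whole number of payments: n = 5.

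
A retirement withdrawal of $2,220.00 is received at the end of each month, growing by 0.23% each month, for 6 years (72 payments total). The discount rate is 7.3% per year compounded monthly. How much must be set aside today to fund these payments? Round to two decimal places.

$139,410.67

Periodic rate r = 0.073/12 per month; n is counted in months.
Growing ordinary annuity: PV = PMT₁ × [1 − ((1+g)/(1+r))^n] / (r − g) = 2,220 × [1 − ((1+0.0023)/(1+r))^72] / (r − 0.0023) = $139,410.67.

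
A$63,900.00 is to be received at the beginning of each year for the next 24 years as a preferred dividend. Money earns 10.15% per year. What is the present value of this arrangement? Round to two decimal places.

This is an annuity due: 24 payments of A$63,900.00 at the beginning of each year.
Periodic rate r = 0.1015 per year.
PV = PMT × [(1 − (1+r)^−n)/r] × (1+r) = 63,900 × [1 − (1+r)^−24] / r × (1+r) = A$625,318.35

A$625,318.35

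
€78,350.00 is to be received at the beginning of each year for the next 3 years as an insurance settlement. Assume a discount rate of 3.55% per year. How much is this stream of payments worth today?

€227,083.88

This is an annuity due: 3 payments of €78,350.00 at the beginning of each year.
Periodic rate r = 0.0355 per year.
PV = PMT × [(1 − (1+r)^−n)/r] × (1+r) = 78,350 × [1 − (1+r)^−3] / r × (1+r) = €227,083.88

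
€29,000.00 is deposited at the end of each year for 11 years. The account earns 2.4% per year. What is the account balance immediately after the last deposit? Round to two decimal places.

This is an ordinary annuity: 11 deposits of €29,000.00 at the end of each year.
Periodic rate r = 0.024 per year.
FV = PMT × [((1+r)^n − 1)/r] = 29,000 × [(1+r)^11 − 1] / r = €360,173.01

€360,173.01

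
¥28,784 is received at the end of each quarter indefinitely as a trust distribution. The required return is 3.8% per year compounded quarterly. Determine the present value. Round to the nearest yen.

¥3,029,895

Periodic rate r = 0.038/4 per quarter.
Level perpetuity: PV = PMT / r = 28,784 / (0.038/4) = ¥3,029,895.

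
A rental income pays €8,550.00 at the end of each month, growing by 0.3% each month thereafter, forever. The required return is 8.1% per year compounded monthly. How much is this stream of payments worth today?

€2,280,000.00

Periodic rate r = 0.081/12 per month.
Growing perpetuity (Gordon): PV = PMT₁ / (r − g) = 8,550 / (r − 0.003) = €2,280,000.00.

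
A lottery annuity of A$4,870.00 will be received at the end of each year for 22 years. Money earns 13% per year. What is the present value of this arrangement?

This is an ordinary annuity: 22 payments of A$4,870.00 at the end of each year.
Periodic rate r = 0.13 per year.
PV = PMT × [(1 − (1+r)^−n)/r] = 4,870 × [1 − (1+r)^−22] / r = A$34,915.53

A$34,915.53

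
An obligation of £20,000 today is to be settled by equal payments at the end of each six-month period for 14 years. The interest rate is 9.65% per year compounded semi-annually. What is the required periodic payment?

£1,317.03

Level ordinary annuity; solve PV = PMT × [(1 − (1+r)^−n)/r] for PMT.
Periodic rate r = 0.0965/2 per half-year; n is counted in half-years.
With n = 28: PMT = 20,000 / ([(1 − (1+r)^−n)/r]) = £1,317.03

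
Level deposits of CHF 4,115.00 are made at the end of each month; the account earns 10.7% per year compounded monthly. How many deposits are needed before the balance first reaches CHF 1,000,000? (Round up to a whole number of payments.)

Periodic rate r = 0.107/12 per month; n is counted in months.
Ordinary annuity FV: 1,000,000 = 4,115 × [((1+r)^n − 1)/r].
(1+r)^n = 1 + 1,000,000 × r / 4,115, so n = ln(1 + 1,000,000·r/4,115) / ln(1+r) = 129.86.
Round up to a whole number of payments: n = 130.

130 payments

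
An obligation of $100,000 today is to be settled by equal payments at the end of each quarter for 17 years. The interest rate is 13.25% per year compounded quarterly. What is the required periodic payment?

Level ordinary annuity; solve PV = PMT × [(1 − (1+r)^−n)/r] for PMT.
Periodic rate r = 0.1325/4 per quarter; n is counted in quarters.
With n = 68: PMT = 100,000 / ([(1 − (1+r)^−n)/r]) = $3,717.92

$3,717.92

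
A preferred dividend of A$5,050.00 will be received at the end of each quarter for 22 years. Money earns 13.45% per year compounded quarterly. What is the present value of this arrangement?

This is an ordinary annuity: 88 payments of A$5,050.00 at the end of each quarter.
Periodic rate r = 0.1345/4 per quarter; n is counted in quarters.
PV = PMT × [(1 − (1+r)^−n)/r] = 5,050 × [1 − (1+r)^−88] / r = A$142,007.17

A$142,007.17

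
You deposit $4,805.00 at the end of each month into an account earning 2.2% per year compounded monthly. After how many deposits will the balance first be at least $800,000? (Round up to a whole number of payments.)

Periodic rate r = 0.022/12 per month; n is counted in months.
Ordinary annuity FV: 800,000 = 4,805 × [((1+r)^n − 1)/r].
(1+r)^n = 1 + 800,000 × r / 4,805, so n = ln(1 + 800,000·r/4,805) / ln(1+r) = 145.43.
Round up to a whole number of payments: n = 146.

146 payments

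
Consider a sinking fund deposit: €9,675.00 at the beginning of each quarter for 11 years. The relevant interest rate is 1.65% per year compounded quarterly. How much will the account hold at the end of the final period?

€467,651.03

This is an annuity due: 44 deposits of €9,675.00 at the beginning of each quarter.
Periodic rate r = 0.0165/4 per quarter; n is counted in quarters.
FV = PMT × [((1+r)^n − 1)/r] × (1+r) = 9,675 × [(1+r)^44 − 1] / r × (1+r) = €467,651.03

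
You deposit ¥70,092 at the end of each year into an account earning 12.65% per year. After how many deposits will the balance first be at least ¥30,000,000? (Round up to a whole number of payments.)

34 payments

Periodic rate r = 0.1265 per year.
Ordinary annuity FV: 30,000,000 = 70,092 × [((1+r)^n − 1)/r].
(1+r)^n = 1 + 30,000,000 × r / 70,092, so n = ln(1 + 30,000,000·r/70,092) / ln(1+r) = 33.66.
Round up to a whole number of payments: n = 34.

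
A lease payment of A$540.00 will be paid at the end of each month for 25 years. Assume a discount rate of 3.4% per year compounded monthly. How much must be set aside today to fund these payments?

A$109,030.01

This is an ordinary annuity: 300 payments of A$540.00 at the end of each month.
Periodic rate r = 0.034/12 per month; n is counted in months.
PV = PMT × [(1 − (1+r)^−n)/r] = 540 × [1 − (1+r)^−300] / r = A$109,030.01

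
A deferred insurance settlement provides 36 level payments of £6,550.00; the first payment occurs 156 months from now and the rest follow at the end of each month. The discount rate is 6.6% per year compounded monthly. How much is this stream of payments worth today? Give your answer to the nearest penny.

Ordinary annuity of 36 payments, first payment at period 156.
Periodic rate r = 0.066/12 per month; n is counted in months.
The ordinary-annuity PV formula values the stream one period before the first payment (period 155); discount that back 155 periods:
PV₀ = 6,550 × [1 − (1+r)^−36] / r × (1+r)^−155 = £91,192.38

£91,192.38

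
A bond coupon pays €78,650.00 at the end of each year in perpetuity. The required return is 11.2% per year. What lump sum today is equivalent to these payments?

Periodic rate r = 0.112 per year.
Level perpetuity: PV = PMT / r = 78,650 / (0.112) = €702,232.14.

€702,232.14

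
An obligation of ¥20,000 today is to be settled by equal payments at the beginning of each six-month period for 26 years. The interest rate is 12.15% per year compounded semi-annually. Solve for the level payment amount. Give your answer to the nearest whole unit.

¥1,201

Level annuity due; solve PV = PMT × [(1 − (1+r)^−n)/r] × (1+r) for PMT.
Periodic rate r = 0.1215/2 per half-year; n is counted in half-years.
With n = 52: PMT = 20,000 / ([(1 − (1+r)^−n)/r] × (1+r)) = ¥1,201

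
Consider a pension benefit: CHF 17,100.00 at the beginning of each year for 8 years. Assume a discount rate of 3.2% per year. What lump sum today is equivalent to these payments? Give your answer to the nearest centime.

This is an annuity due: 8 payments of CHF 17,100.00 at the beginning of each year.
Periodic rate r = 0.032 per year.
PV = PMT × [(1 − (1+r)^−n)/r] × (1+r) = 17,100 × [1 − (1+r)^−8] / r × (1+r) = CHF 122,839.39

CHF 122,839.39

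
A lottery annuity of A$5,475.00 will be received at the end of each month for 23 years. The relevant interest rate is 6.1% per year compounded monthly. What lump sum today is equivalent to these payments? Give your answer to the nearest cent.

A$811,304.96

This is an ordinary annuity: 276 payments of A$5,475.00 at the end of each month.
Periodic rate r = 0.061/12 per month; n is counted in months.
PV = PMT × [(1 − (1+r)^−n)/r] = 5,475 × [1 − (1+r)^−276] / r = A$811,304.96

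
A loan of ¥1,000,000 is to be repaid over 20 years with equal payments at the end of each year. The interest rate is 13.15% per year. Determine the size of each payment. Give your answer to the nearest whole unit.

Level ordinary annuity; solve PV = PMT × [(1 − (1+r)^−n)/r] for PMT.
Periodic rate r = 0.1315 per year.
With n = 20: PMT = 1,000,000 / ([(1 − (1+r)^−n)/r]) = ¥143,639

¥143,639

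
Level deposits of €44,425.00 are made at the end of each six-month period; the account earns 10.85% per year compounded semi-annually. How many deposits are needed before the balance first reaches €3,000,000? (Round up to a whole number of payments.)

Periodic rate r = 0.1085/2 per half-year; n is counted in half-years.
Ordinary annuity FV: 3,000,000 = 44,425 × [((1+r)^n − 1)/r].
(1+r)^n = 1 + 3,000,000 × r / 44,425, so n = ln(1 + 3,000,000·r/44,425) / ln(1+r) = 29.15.
Round up to a whole number of payments: n = 30.

30 payments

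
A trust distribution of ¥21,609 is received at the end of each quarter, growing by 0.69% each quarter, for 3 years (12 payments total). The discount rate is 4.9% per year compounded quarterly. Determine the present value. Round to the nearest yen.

¥248,853

Periodic rate r = 0.049/4 per quarter; n is counted in quarters.
Growing ordinary annuity: PV = PMT₁ × [1 − ((1+g)/(1+r))^n] / (r − g) = 21,609 × [1 − ((1+0.0069)/(1+r))^12] / (r − 0.0069) = ¥248,853.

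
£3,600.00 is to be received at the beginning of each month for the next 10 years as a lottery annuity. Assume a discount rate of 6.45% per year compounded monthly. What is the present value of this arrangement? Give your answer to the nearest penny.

£319,466.02

This is an annuity due: 120 payments of £3,600.00 at the beginning of each month.
Periodic rate r = 0.0645/12 per month; n is counted in months.
PV = PMT × [(1 − (1+r)^−n)/r] × (1+r) = 3,600 × [1 − (1+r)^−120] / r × (1+r) = £319,466.02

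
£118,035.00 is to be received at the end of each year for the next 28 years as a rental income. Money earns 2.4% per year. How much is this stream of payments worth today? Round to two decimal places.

This is an ordinary annuity: 28 payments of £118,035.00 at the end of each year.
Periodic rate r = 0.024 per year.
PV = PMT × [(1 − (1+r)^−n)/r] = 118,035 × [1 − (1+r)^−28] / r = £2,386,491.83

£2,386,491.83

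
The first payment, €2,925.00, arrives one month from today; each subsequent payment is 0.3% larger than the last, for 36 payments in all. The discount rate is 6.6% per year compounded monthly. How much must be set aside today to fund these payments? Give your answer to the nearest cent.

€100,293.21

Periodic rate r = 0.066/12 per month; n is counted in months.
Growing ordinary annuity: PV = PMT₁ × [1 − ((1+g)/(1+r))^n] / (r − g) = 2,925 × [1 − ((1+0.003)/(1+r))^36] / (r − 0.003) = €100,293.21.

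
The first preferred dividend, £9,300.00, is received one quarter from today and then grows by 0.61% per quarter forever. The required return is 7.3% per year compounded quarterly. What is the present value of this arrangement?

Periodic rate r = 0.073/4 per quarter.
Growing perpetuity (Gordon): PV = PMT₁ / (r − g) = 9,300 / (r − 0.0061) = £765,432.10.

£765,432.10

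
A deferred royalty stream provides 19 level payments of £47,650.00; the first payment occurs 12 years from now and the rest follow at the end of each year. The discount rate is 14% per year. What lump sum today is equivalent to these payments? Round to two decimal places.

£73,854.22

Ordinary annuity of 19 payments, first payment at period 12.
Periodic rate r = 0.14 per year.
The ordinary-annuity PV formula values the stream one period before the first payment (period 11); discount that back 11 periods:
PV₀ = 47,650 × [1 − (1+r)^−19] / r × (1+r)^−11 = £73,854.22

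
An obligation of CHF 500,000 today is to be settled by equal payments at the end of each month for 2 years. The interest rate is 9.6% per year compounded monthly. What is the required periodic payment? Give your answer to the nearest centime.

Level ordinary annuity; solve PV = PMT × [(1 − (1+r)^−n)/r] for PMT.
Periodic rate r = 0.096/12 per month; n is counted in months.
With n = 24: PMT = 500,000 / ([(1 − (1+r)^−n)/r]) = CHF 22,980.26

CHF 22,980.26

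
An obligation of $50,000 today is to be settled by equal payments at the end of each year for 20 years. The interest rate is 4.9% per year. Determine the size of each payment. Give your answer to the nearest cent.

$3,978.18

Level ordinary annuity; solve PV = PMT × [(1 − (1+r)^−n)/r] for PMT.
Periodic rate r = 0.049 per year.
With n = 20: PMT = 50,000 / ([(1 − (1+r)^−n)/r]) = $3,978.18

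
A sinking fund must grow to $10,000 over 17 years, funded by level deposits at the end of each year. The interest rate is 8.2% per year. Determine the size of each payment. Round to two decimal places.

Level ordinary annuity; solve FV = PMT × [((1+r)^n − 1)/r] for PMT.
Periodic rate r = 0.082 per year.
With n = 17: PMT = 10,000 / ([((1+r)^n − 1)/r]) = $290.96

$290.96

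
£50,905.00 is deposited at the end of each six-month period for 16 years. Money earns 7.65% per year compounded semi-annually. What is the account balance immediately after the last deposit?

£3,092,905.42

This is an ordinary annuity: 32 deposits of £50,905.00 at the end of each six-month period.
Periodic rate r = 0.0765/2 per half-year; n is counted in half-years.
FV = PMT × [((1+r)^n − 1)/r] = 50,905 × [(1+r)^32 − 1] / r = £3,092,905.42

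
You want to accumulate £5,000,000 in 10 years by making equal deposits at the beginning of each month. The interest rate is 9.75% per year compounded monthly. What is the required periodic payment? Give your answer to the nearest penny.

£24,560.57

Level annuity due; solve FV = PMT × [((1+r)^n − 1)/r] × (1+r) for PMT.
Periodic rate r = 0.0975/12 per month; n is counted in months.
With n = 120: PMT = 5,000,000 / ([((1+r)^n − 1)/r] × (1+r)) = £24,560.57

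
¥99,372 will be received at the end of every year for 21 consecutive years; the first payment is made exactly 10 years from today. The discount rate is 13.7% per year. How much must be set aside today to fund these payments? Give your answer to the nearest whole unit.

¥212,994

Ordinary annuity of 21 payments, first payment at period 10.
Periodic rate r = 0.137 per year.
The ordinary-annuity PV formula values the stream one period before the first payment (period 9); discount that back 9 periods:
PV₀ = 99,372 × [1 − (1+r)^−21] / r × (1+r)^−9 = ¥212,994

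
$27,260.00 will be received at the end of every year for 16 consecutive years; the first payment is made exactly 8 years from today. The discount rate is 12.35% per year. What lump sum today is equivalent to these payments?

$82,530.12

Ordinary annuity of 16 payments, first payment at period 8.
Periodic rate r = 0.1235 per year.
The ordinary-annuity PV formula values the stream one period before the first payment (period 7); discount that back 7 periods:
PV₀ = 27,260 × [1 − (1+r)^−16] / r × (1+r)^−7 = $82,530.12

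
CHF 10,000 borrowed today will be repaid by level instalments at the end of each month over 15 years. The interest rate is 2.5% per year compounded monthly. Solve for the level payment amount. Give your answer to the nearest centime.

Level ordinary annuity; solve PV = PMT × [(1 − (1+r)^−n)/r] for PMT.
Periodic rate r = 0.025/12 per month; n is counted in months.
With n = 180: PMT = 10,000 / ([(1 − (1+r)^−n)/r]) = CHF 66.68

CHF 66.68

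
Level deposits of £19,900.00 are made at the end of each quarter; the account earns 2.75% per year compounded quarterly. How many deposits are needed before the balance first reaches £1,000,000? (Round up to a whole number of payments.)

Periodic rate r = 0.0275/4 per quarter; n is counted in quarters.
Ordinary annuity FV: 1,000,000 = 19,900 × [((1+r)^n − 1)/r].
(1+r)^n = 1 + 1,000,000 × r / 19,900, so n = ln(1 + 1,000,000·r/19,900) / ln(1+r) = 43.31.
Round up to a whole number of payments: n = 44.

44 payments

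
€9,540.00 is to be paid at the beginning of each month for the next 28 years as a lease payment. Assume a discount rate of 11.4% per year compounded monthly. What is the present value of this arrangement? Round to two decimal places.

This is an annuity due: 336 payments of €9,540.00 at the beginning of each month.
Periodic rate r = 0.114/12 per month; n is counted in months.
PV = PMT × [(1 − (1+r)^−n)/r] × (1+r) = 9,540 × [1 − (1+r)^−336] / r × (1+r) = €971,463.57

€971,463.57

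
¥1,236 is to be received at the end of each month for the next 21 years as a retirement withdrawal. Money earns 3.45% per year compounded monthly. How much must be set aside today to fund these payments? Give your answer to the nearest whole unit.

¥221,375

This is an ordinary annuity: 252 payments of ¥1,236 at the end of each month.
Periodic rate r = 0.0345/12 per month; n is counted in months.
PV = PMT × [(1 − (1+r)^−n)/r] = 1,236 × [1 − (1+r)^−252] / r = ¥221,375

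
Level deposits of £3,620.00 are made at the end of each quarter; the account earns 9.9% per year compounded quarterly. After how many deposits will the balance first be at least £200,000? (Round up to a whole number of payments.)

Periodic rate r = 0.099/4 per quarter; n is counted in quarters.
Ordinary annuity FV: 200,000 = 3,620 × [((1+r)^n − 1)/r].
(1+r)^n = 1 + 200,000 × r / 3,620, so n = ln(1 + 200,000·r/3,620) / ln(1+r) = 35.25.
Round up to a whole number of payments: n = 36.

36 payments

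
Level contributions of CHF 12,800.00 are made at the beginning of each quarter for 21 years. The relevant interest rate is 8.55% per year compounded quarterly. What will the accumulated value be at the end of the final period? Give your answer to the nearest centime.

CHF 3,002,866.39

This is an annuity due: 84 deposits of CHF 12,800.00 at the beginning of each quarter.
Periodic rate r = 0.0855/4 per quarter; n is counted in quarters.
FV = PMT × [((1+r)^n − 1)/r] × (1+r) = 12,800 × [(1+r)^84 − 1] / r × (1+r) = CHF 3,002,866.39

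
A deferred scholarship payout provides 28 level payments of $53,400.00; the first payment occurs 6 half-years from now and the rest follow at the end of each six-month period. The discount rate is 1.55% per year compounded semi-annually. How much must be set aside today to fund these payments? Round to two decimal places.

$1,288,735.21

Ordinary annuity of 28 payments, first payment at period 6.
Periodic rate r = 0.0155/2 per half-year; n is counted in half-years.
The ordinary-annuity PV formula values the stream one period before the first payment (period 5); discount that back 5 periods:
PV₀ = 53,400 × [1 − (1+r)^−28] / r × (1+r)^−5 = $1,288,735.21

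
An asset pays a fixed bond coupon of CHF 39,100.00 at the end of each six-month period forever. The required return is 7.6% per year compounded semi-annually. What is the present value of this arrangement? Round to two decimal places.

CHF 1,028,947.37

Periodic rate r = 0.076/2 per half-year.
Level perpetuity: PV = PMT / r = 39,100 / (0.076/2) = CHF 1,028,947.37.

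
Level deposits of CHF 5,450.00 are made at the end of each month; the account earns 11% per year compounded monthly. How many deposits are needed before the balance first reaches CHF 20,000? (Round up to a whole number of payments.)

4 payments

Periodic rate r = 0.11/12 per month; n is counted in months.
Ordinary annuity FV: 20,000 = 5,450 × [((1+r)^n − 1)/r].
(1+r)^n = 1 + 20,000 × r / 5,450, so n = ln(1 + 20,000·r/5,450) / ln(1+r) = 3.63.
Round up to a whole number of payments: n = 4.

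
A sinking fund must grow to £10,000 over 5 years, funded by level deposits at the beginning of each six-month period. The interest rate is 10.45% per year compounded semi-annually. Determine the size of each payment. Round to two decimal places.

Level annuity due; solve FV = PMT × [((1+r)^n − 1)/r] × (1+r) for PMT.
Periodic rate r = 0.1045/2 per half-year; n is counted in half-years.
With n = 10: PMT = 10,000 / ([((1+r)^n − 1)/r] × (1+r)) = £747.67

£747.67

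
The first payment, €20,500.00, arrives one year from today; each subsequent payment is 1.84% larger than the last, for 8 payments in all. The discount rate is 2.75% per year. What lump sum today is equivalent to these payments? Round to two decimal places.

Periodic rate r = 0.0275 per year.
Growing ordinary annuity: PV = PMT₁ × [1 − ((1+g)/(1+r))^n] / (r − g) = 20,500 × [1 − ((1+0.0184)/(1+r))^8] / (r − 0.0184) = €154,749.83.

€154,749.83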